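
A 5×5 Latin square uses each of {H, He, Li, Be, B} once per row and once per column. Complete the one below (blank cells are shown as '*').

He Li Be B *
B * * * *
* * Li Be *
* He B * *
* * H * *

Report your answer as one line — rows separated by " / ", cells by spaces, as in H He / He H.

He Li Be B H / B H He Li Be / H B Li Be He / Be He B H Li / Li Be H He B

(r1,c5) = H
(r2,c3) = He
(r3,c1) = H
(r3,c2) = B
(r3,c5) = He
(r5,c2) = Be
(r2,c2) = H
(r2,c4) = Li
(r2,c5) = Be
(r4,c4) = H
(r4,c5) = Li
(r5,c1) = Li
(r5,c4) = He
(r5,c5) = B
(r4,c1) = Be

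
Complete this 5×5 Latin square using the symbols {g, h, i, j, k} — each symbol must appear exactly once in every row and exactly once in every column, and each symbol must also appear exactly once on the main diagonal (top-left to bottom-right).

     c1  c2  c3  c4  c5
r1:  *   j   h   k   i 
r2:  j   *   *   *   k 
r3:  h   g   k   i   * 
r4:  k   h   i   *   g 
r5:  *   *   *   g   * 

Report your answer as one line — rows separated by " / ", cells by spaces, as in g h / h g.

(r1,c1) = g
(r2,c2) = i
(r2,c3) = g
(r2,c4) = h
(r3,c5) = j
(r4,c4) = j
(r5,c1) = i
(r5,c2) = k
(r5,c3) = j
(r5,c5) = h

g j h k i / j i g h k / h g k i j / k h i j g / i k j g h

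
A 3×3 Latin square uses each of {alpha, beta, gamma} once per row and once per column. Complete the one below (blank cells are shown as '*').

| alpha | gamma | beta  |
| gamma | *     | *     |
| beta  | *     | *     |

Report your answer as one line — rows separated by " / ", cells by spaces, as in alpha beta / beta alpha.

alpha gamma beta / gamma beta alpha / beta alpha gamma

Cell (r2,c3): row 2 has {gamma}; column 3 has {beta} → alpha.
Cell (r3,c2): row 3 has {beta}; column 2 has {gamma} → alpha.
Cell (r3,c3): row 3 has {alpha,beta}; column 3 has {alpha,beta} → gamma.
Cell (r2,c2): row 2 has {alpha,gamma}; column 2 has {alpha,gamma} → beta.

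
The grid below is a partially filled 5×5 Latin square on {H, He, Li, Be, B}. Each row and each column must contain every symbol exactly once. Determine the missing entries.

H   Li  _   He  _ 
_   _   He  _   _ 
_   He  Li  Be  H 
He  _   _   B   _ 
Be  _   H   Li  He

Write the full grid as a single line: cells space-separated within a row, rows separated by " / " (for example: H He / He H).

H Li B He Be / Li Be He H B / B He Li Be H / He H Be B Li / Be B H Li He

Cell (r2,c4): row 2 has {He}; column 4 has {He,Li,Be,B} → H.
Cell (r3,c1): row 3 has {H,He,Li,Be}; column 1 has {H,He,Be} → B.
Cell (r4,c3): row 4 has {He,B}; column 3 has {H,He,Li} → Be.
Cell (r4,c5): row 4 has {He,Be,B}; column 5 has {H,He} → Li.
Cell (r5,c2): row 5 has {H,He,Li,Be}; column 2 has {He,Li} → B.
Cell (r1,c3): row 1 has {H,He,Li}; column 3 has {H,He,Li,Be} → B.
Cell (r1,c5): row 1 has {H,He,Li,B}; column 5 has {H,He,Li} → Be.
Cell (r2,c1): row 2 has {H,He}; column 1 has {H,He,Be,B} → Li.
Cell (r2,c2): row 2 has {H,He,Li}; column 2 has {He,Li,B} → Be.
Cell (r2,c5): row 2 has {H,He,Li,Be}; column 5 has {H,He,Li,Be} → B.
Cell (r4,c2): row 4 has {He,Li,Be,B}; column 2 has {He,Li,Be,B} → H.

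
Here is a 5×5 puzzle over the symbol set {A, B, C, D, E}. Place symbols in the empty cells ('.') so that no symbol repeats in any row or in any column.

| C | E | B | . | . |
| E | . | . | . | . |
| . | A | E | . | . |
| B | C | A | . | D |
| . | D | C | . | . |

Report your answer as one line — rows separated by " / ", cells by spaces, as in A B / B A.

row 1 has {B,C,E}; column 5 has {D} — only A is left for (r1,c5).
row 2 has {E}; column 2 has {A,C,D,E} — only B is left for (r2,c2).
row 2 has {B,E}; column 3 has {A,B,C,E} — only D is left for (r2,c3).
row 2 has {B,D,E}; column 5 has {A,D} — only C is left for (r2,c5).
row 3 has {A,E}; column 1 has {B,C,E} — only D is left for (r3,c1).
row 3 has {A,D,E}; column 5 has {A,C,D} — only B is left for (r3,c5).
row 4 has {A,B,C,D}; column 4 is empty so far — only E is left for (r4,c4).
row 5 has {C,D}; column 1 has {B,C,D,E} — only A is left for (r5,c1).
row 5 has {A,C,D}; column 4 has {E} — only B is left for (r5,c4).
row 5 has {A,B,C,D}; column 5 has {A,B,C,D} — only E is left for (r5,c5).
row 1 has {A,B,C,E}; column 4 has {B,E} — only D is left for (r1,c4).
row 2 has {B,C,D,E}; column 4 has {B,D,E} — only A is left for (r2,c4).
row 3 has {A,B,D,E}; column 4 has {A,B,D,E} — only C is left for (r3,c4).

C E B D A / E B D A C / D A E C B / B C A E D / A D C B E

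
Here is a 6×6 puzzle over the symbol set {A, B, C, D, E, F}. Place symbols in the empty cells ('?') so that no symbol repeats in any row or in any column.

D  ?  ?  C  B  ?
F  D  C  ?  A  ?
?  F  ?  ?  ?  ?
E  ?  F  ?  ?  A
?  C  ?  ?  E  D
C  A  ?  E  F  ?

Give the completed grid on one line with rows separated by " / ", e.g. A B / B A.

At row 1, column 2: row 1 has {B,C,D}; column 2 has {A,C,D,F}; that leaves E.
At row 1, column 3: row 1 has {B,C,D,E}; column 3 has {C,F}; that leaves A.
At row 1, column 6: row 1 has {A,B,C,D,E}; column 6 has {A,D}; that leaves F.
At row 2, column 4: row 2 has {A,C,D,F}; column 4 has {C,E}; that leaves B.
At row 2, column 6: row 2 has {A,B,C,D,F}; column 6 has {A,D,F}; that leaves E.
At row 4, column 2: row 4 has {A,E,F}; column 2 has {A,C,D,E,F}; that leaves B.
At row 4, column 4: row 4 has {A,B,E,F}; column 4 has {B,C,E}; that leaves D.
At row 4, column 5: row 4 has {A,B,D,E,F}; column 5 has {A,B,E,F}; that leaves C.
At row 5, column 3: row 5 has {C,D,E}; column 3 has {A,C,F}; that leaves B.
At row 6, column 3: row 6 has {A,C,E,F}; column 3 has {A,B,C,F}; that leaves D.
At row 6, column 6: row 6 has {A,C,D,E,F}; column 6 has {A,D,E,F}; that leaves B.
At row 3, column 3: row 3 has {F}; column 3 has {A,B,C,D,F}; that leaves E.
At row 3, column 4: row 3 has {E,F}; column 4 has {B,C,D,E}; that leaves A.
At row 3, column 5: row 3 has {A,E,F}; column 5 has {A,B,C,E,F}; that leaves D.
At row 3, column 6: row 3 has {A,D,E,F}; column 6 has {A,B,D,E,F}; that leaves C.
At row 5, column 1: row 5 has {B,C,D,E}; column 1 has {C,D,E,F}; that leaves A.
At row 5, column 4: row 5 has {A,B,C,D,E}; column 4 has {A,B,C,D,E}; that leaves F.
At row 3, column 1: row 3 has {A,C,D,E,F}; column 1 has {A,C,D,E,F}; that leaves B.

D E A C B F / F D C B A E / B F E A D C / E B F D C A / A C B F E D / C A D E F B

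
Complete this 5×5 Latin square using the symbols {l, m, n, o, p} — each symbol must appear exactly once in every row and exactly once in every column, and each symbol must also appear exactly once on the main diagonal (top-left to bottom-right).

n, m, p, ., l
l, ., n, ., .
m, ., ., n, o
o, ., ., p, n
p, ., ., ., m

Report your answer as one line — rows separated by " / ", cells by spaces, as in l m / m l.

n m p o l / l o n m p / m p l n o / o l m p n / p n o l m

(r1,c4) = o
(r2,c2) = o
(r2,c4) = m
(r2,c5) = p
(r3,c3) = l
(r4,c2) = l
(r4,c3) = m
(r5,c2) = n
(r5,c3) = o
(r5,c4) = l
(r3,c2) = p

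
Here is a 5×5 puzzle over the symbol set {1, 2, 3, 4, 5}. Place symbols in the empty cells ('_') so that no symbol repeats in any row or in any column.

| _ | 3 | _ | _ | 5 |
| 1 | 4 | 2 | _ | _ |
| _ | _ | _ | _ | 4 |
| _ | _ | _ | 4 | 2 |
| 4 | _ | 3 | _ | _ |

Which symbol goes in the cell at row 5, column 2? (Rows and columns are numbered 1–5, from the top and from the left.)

Cell (r1,c1): row 1 has {3,5}; column 1 has {1,4} → 2.
Cell (r1,c4): row 1 has {2,3,5}; column 4 has {4} → 1.
Cell (r2,c5): row 2 has {1,2,4}; column 5 has {2,4,5} → 3.
Cell (r5,c5): row 5 has {3,4}; column 5 has {2,3,4,5} → 1.
Cell (r1,c3): row 1 has {1,2,3,5}; column 3 has {2,3} → 4.
Cell (r2,c4): row 2 has {1,2,3,4}; column 4 has {1,4} → 5.
Cell (r5,c4): row 5 has {1,3,4}; column 4 has {1,4,5} → 2.
Cell (r3,c4): row 3 has {4}; column 4 has {1,2,4,5} → 3.
Cell (r5,c2): row 5 has {1,2,3,4}; column 2 has {3,4} → 5.

5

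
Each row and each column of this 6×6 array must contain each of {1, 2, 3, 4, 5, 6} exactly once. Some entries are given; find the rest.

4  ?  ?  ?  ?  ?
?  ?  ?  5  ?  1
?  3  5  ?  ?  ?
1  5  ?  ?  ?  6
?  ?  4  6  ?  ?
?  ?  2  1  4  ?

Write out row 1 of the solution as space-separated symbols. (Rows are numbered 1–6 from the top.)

row 4 has {1,5,6}; column 3 has {2,4,5} — only 3 is left for (r4,c3).
row 4 has {1,3,5,6}; column 5 has {4} — only 2 is left for (r4,c5).
row 6 has {1,2,4}; column 2 has {3,5} — only 6 is left for (r6,c2).
row 2 has {1,5}; column 3 has {2,3,4,5} — only 6 is left for (r2,c3).
row 2 has {1,5,6}; column 5 has {2,4} — only 3 is left for (r2,c5).
row 4 has {1,2,3,5,6}; column 4 has {1,5,6} — only 4 is left for (r4,c4).
row 1 has {4}; column 3 has {2,3,4,5,6} — only 1 is left for (r1,c3).
row 2 has {1,3,5,6}; column 1 has {1,4} — only 2 is left for (r2,c1).
row 2 has {1,2,3,5,6}; column 2 has {3,5,6} — only 4 is left for (r2,c2).
row 3 has {3,5}; column 1 has {1,2,4} — only 6 is left for (r3,c1).
row 3 has {3,5,6}; column 4 has {1,4,5,6} — only 2 is left for (r3,c4).
row 3 has {2,3,5,6}; column 5 has {2,3,4} — only 1 is left for (r3,c5).
row 3 has {1,2,3,5,6}; column 6 has {1,6} — only 4 is left for (r3,c6).
row 5 has {4,6}; column 5 has {1,2,3,4} — only 5 is left for (r5,c5).
row 1 has {1,4}; column 2 has {3,4,5,6} — only 2 is left for (r1,c2).
row 1 has {1,2,4}; column 4 has {1,2,4,5,6} — only 3 is left for (r1,c4).
row 1 has {1,2,3,4}; column 5 has {1,2,3,4,5} — only 6 is left for (r1,c5).
row 1 has {1,2,3,4,6}; column 6 has {1,4,6} — only 5 is left for (r1,c6).

4 2 1 3 6 5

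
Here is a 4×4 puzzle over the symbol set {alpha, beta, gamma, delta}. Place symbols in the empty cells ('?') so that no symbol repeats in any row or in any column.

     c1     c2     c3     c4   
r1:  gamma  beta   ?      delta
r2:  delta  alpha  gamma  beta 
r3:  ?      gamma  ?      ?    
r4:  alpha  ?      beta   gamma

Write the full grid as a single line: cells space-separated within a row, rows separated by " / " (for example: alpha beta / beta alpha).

(r1,c3) = alpha
(r3,c1) = beta
(r3,c3) = delta
(r3,c4) = alpha
(r4,c2) = delta

gamma beta alpha delta / delta alpha gamma beta / beta gamma delta alpha / alpha delta beta gamma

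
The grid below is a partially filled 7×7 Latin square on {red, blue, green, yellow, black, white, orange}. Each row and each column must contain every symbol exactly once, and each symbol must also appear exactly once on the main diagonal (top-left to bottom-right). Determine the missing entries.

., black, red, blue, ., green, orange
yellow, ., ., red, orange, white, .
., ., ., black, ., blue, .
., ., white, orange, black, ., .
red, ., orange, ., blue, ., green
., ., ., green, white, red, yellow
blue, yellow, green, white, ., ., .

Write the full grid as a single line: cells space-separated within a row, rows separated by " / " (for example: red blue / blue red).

white black red blue yellow green orange / yellow green black red orange white blue / orange red yellow black green blue white / green blue white orange black yellow red / red white orange yellow blue black green / black orange blue green white red yellow / blue yellow green white red orange black

Cell (r1,c1): row 1 has {red,blue,green,black,orange}; column 1 has {red,blue,yellow}; the diagonal has {red,blue,orange} → white.
Cell (r1,c5): row 1 has {red,blue,green,black,white,orange}; column 5 has {blue,black,white,orange} → yellow.
Cell (r2,c2): row 2 has {red,yellow,white,orange}; column 2 has {yellow,black}; the diagonal has {red,blue,white,orange} → green.
Cell (r3,c3): row 3 has {blue,black}; column 3 has {red,green,white,orange}; the diagonal has {red,blue,green,white,orange} → yellow.
Cell (r4,c1): row 4 has {black,white,orange}; column 1 has {red,blue,yellow,white} → green.
Cell (r4,c6): row 4 has {green,black,white,orange}; column 6 has {red,blue,green,white} → yellow.
Cell (r5,c2): row 5 has {red,blue,green,orange}; column 2 has {green,yellow,black} → white.
Cell (r5,c4): row 5 has {red,blue,green,white,orange}; column 4 has {red,blue,green,black,white,orange} → yellow.
Cell (r5,c6): row 5 has {red,blue,green,yellow,white,orange}; column 6 has {red,blue,green,yellow,white} → black.
Cell (r7,c5): row 7 has {blue,green,yellow,white}; column 5 has {blue,yellow,black,white,orange} → red.
Cell (r7,c6): row 7 has {red,blue,green,yellow,white}; column 6 has {red,blue,green,yellow,black,white} → orange.
Cell (r7,c7): row 7 has {red,blue,green,yellow,white,orange}; column 7 has {green,yellow,orange}; the diagonal has {red,blue,green,yellow,white,orange} → black.
Cell (r2,c7): row 2 has {red,green,yellow,white,orange}; column 7 has {green,yellow,black,orange} → blue.
Cell (r3,c1): row 3 has {blue,yellow,black}; column 1 has {red,blue,green,yellow,white} → orange.
Cell (r3,c2): row 3 has {blue,yellow,black,orange}; column 2 has {green,yellow,black,white} → red.
Cell (r3,c5): row 3 has {red,blue,yellow,black,orange}; column 5 has {red,blue,yellow,black,white,orange} → green.
Cell (r3,c7): row 3 has {red,blue,green,yellow,black,orange}; column 7 has {blue,green,yellow,black,orange} → white.
Cell (r4,c2): row 4 has {green,yellow,black,white,orange}; column 2 has {red,green,yellow,black,white} → blue.
Cell (r4,c7): row 4 has {blue,green,yellow,black,white,orange}; column 7 has {blue,green,yellow,black,white,orange} → red.
Cell (r6,c1): row 6 has {red,green,yellow,white}; column 1 has {red,blue,green,yellow,white,orange} → black.
Cell (r6,c2): row 6 has {red,green,yellow,black,white}; column 2 has {red,blue,green,yellow,black,white} → orange.
Cell (r6,c3): row 6 has {red,green,yellow,black,white,orange}; column 3 has {red,green,yellow,white,orange} → blue.
Cell (r2,c3): row 2 has {red,blue,green,yellow,white,orange}; column 3 has {red,blue,green,yellow,white,orange} → black.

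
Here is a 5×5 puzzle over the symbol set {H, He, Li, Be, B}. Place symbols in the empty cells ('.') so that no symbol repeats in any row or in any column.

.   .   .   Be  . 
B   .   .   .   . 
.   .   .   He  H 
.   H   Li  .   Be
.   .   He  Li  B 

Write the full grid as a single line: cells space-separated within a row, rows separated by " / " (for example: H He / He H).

Li B H Be He / B He Be H Li / Be Li B He H / He H Li B Be / H Be He Li B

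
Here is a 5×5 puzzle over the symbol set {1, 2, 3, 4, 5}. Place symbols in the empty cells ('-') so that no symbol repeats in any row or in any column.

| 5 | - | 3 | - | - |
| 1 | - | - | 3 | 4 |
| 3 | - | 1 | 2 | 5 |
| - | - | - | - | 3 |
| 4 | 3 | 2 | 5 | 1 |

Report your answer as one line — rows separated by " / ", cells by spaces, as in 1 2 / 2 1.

(r1,c5): row 1 has {3,5}; column 5 has {1,3,4,5}, so it must be 2.
(r2,c3): row 2 has {1,3,4}; column 3 has {1,2,3}, so it must be 5.
(r3,c2): row 3 has {1,2,3,5}; column 2 has {3}, so it must be 4.
(r4,c1): row 4 has {3}; column 1 has {1,3,4,5}, so it must be 2.
(r4,c3): row 4 has {2,3}; column 3 has {1,2,3,5}, so it must be 4.
(r4,c4): row 4 has {2,3,4}; column 4 has {2,3,5}, so it must be 1.
(r1,c2): row 1 has {2,3,5}; column 2 has {3,4}, so it must be 1.
(r1,c4): row 1 has {1,2,3,5}; column 4 has {1,2,3,5}, so it must be 4.
(r2,c2): row 2 has {1,3,4,5}; column 2 has {1,3,4}, so it must be 2.
(r4,c2): row 4 has {1,2,3,4}; column 2 has {1,2,3,4}, so it must be 5.

5 1 3 4 2 / 1 2 5 3 4 / 3 4 1 2 5 / 2 5 4 1 3 / 4 3 2 5 1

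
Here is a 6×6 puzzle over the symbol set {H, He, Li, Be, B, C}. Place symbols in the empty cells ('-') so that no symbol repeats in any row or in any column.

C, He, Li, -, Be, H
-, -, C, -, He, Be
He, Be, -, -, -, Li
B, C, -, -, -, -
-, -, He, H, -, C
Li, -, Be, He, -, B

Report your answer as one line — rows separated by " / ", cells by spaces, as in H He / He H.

(r1,c4) = B
(r2,c1) = H
(r2,c4) = Li
(r3,c4) = C
(r4,c3) = H
(r4,c4) = Be
(r4,c5) = Li
(r4,c6) = He
(r5,c1) = Be
(r5,c5) = B
(r6,c2) = H
(r6,c5) = C
(r2,c2) = B
(r3,c3) = B
(r3,c5) = H
(r5,c2) = Li

C He Li B Be H / H B C Li He Be / He Be B C H Li / B C H Be Li He / Be Li He H B C / Li H Be He C B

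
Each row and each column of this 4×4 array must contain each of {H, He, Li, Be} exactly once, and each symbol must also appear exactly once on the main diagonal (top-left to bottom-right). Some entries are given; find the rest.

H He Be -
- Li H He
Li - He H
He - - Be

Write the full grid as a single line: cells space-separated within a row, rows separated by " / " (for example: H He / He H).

Cell (r1,c4): row 1 has {H,He,Be}; column 4 has {H,He,Be} → Li.
Cell (r2,c1): row 2 has {H,He,Li}; column 1 has {H,He,Li} → Be.
Cell (r3,c2): row 3 has {H,He,Li}; column 2 has {He,Li} → Be.
Cell (r4,c2): row 4 has {He,Be}; column 2 has {He,Li,Be} → H.
Cell (r4,c3): row 4 has {H,He,Be}; column 3 has {H,He,Be} → Li.

H He Be Li / Be Li H He / Li Be He H / He H Li Be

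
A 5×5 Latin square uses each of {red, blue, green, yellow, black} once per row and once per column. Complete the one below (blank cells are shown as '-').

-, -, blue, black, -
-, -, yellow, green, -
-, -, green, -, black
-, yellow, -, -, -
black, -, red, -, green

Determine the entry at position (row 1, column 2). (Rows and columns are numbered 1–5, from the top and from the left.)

Cell (r4,c3): row 4 has {yellow}; column 3 has {red,blue,green,yellow} → black.
Cell (r5,c2): row 5 has {red,green,black}; column 2 has {yellow} → blue.
Cell (r5,c4): row 5 has {red,blue,green,black}; column 4 has {green,black} → yellow.
Cell (r3,c2): row 3 has {green,black}; column 2 has {blue,yellow} → red.
Cell (r3,c4): row 3 has {red,green,black}; column 4 has {green,yellow,black} → blue.
Cell (r4,c4): row 4 has {yellow,black}; column 4 has {blue,green,yellow,black} → red.
Cell (r4,c5): row 4 has {red,yellow,black}; column 5 has {green,black} → blue.
Cell (r1,c2): row 1 has {blue,black}; column 2 has {red,blue,yellow} → green.

green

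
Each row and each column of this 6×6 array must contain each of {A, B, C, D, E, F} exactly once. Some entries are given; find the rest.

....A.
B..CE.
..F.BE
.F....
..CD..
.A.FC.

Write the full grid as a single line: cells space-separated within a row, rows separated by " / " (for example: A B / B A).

F B D E A C / B D A C E F / D C F A B E / C F E B D A / A E C D F B / E A B F C D

(r2,c2) = D
(r2,c3) = A
(r2,c6) = F
(r3,c2) = C
(r3,c4) = A
(r4,c5) = D
(r5,c5) = F
(r3,c1) = D
(r6,c1) = E
(r5,c1) = A
(r5,c6) = B
(r6,c6) = D
(r1,c6) = C
(r4,c1) = C
(r4,c6) = A
(r5,c2) = E
(r6,c3) = B
(r1,c1) = F
(r1,c2) = B
(r1,c4) = E
(r4,c3) = E
(r4,c4) = B
(r1,c3) = D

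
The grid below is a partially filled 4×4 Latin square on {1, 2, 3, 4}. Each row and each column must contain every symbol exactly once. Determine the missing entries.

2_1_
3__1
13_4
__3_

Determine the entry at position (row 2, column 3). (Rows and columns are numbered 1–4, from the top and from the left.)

4

(r1,c2): row 1 has {1,2}; column 2 has {3}, so it must be 4.
(r1,c4): row 1 has {1,2,4}; column 4 has {1,4}, so it must be 3.
(r2,c2): row 2 has {1,3}; column 2 has {3,4}, so it must be 2.
(r2,c3): row 2 has {1,2,3}; column 3 has {1,3}, so it must be 4.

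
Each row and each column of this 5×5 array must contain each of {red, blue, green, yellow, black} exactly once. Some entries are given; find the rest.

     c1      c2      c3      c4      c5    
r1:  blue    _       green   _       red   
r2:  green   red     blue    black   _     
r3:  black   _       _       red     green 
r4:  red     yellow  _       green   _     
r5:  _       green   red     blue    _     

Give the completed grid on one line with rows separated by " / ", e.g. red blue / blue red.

blue black green yellow red / green red blue black yellow / black blue yellow red green / red yellow black green blue / yellow green red blue black

At row 1, column 2: row 1 has {red,blue,green}; column 2 has {red,green,yellow}; that leaves black.
At row 1, column 4: row 1 has {red,blue,green,black}; column 4 has {red,blue,green,black}; that leaves yellow.
At row 2, column 5: row 2 has {red,blue,green,black}; column 5 has {red,green}; that leaves yellow.
At row 3, column 2: row 3 has {red,green,black}; column 2 has {red,green,yellow,black}; that leaves blue.
At row 3, column 3: row 3 has {red,blue,green,black}; column 3 has {red,blue,green}; that leaves yellow.
At row 4, column 3: row 4 has {red,green,yellow}; column 3 has {red,blue,green,yellow}; that leaves black.
At row 4, column 5: row 4 has {red,green,yellow,black}; column 5 has {red,green,yellow}; that leaves blue.
At row 5, column 1: row 5 has {red,blue,green}; column 1 has {red,blue,green,black}; that leaves yellow.
At row 5, column 5: row 5 has {red,blue,green,yellow}; column 5 has {red,blue,green,yellow}; that leaves black.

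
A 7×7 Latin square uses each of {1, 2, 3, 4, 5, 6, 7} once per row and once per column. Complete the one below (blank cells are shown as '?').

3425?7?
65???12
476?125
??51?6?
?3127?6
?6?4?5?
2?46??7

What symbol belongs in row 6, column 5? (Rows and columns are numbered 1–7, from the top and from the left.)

2

(r1,c5) = 6
(r1,c7) = 1
(r3,c4) = 3
(r4,c1) = 7
(r4,c2) = 2
(r5,c1) = 5
(r5,c6) = 4
(r6,c1) = 1
(r6,c7) = 3
(r7,c2) = 1
(r7,c6) = 3
(r2,c4) = 7
(r4,c7) = 4
(r6,c3) = 7
(r6,c5) = 2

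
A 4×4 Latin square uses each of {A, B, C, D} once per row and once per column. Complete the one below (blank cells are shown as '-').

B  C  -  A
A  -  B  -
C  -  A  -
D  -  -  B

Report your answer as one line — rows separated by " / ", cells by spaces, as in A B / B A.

B C D A / A D B C / C B A D / D A C B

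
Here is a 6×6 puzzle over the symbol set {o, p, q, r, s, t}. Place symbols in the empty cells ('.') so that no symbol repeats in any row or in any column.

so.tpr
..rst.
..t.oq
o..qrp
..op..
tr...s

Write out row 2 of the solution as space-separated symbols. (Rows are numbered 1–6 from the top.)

q p r s t o

row 1 has {o,p,r,s,t}; column 3 has {o,r,t} — only q is left for (r1,c3).
row 2 has {r,s,t}; column 6 has {p,q,r,s} — only o is left for (r2,c6).
row 3 has {o,q,t}; column 4 has {p,q,s,t} — only r is left for (r3,c4).
row 4 has {o,p,q,r}; column 3 has {o,q,r,t} — only s is left for (r4,c3).
row 5 has {o,p}; column 6 has {o,p,q,r,s} — only t is left for (r5,c6).
row 6 has {r,s,t}; column 3 has {o,q,r,s,t} — only p is left for (r6,c3).
row 6 has {p,r,s,t}; column 4 has {p,q,r,s,t} — only o is left for (r6,c4).
row 6 has {o,p,r,s,t}; column 5 has {o,p,r,t} — only q is left for (r6,c5).
row 3 has {o,q,r,t}; column 1 has {o,s,t} — only p is left for (r3,c1).
row 3 has {o,p,q,r,t}; column 2 has {o,r} — only s is left for (r3,c2).
row 4 has {o,p,q,r,s}; column 2 has {o,r,s} — only t is left for (r4,c2).
row 5 has {o,p,t}; column 2 has {o,r,s,t} — only q is left for (r5,c2).
row 5 has {o,p,q,t}; column 5 has {o,p,q,r,t} — only s is left for (r5,c5).
row 2 has {o,r,s,t}; column 1 has {o,p,s,t} — only q is left for (r2,c1).
row 2 has {o,q,r,s,t}; column 2 has {o,q,r,s,t} — only p is left for (r2,c2).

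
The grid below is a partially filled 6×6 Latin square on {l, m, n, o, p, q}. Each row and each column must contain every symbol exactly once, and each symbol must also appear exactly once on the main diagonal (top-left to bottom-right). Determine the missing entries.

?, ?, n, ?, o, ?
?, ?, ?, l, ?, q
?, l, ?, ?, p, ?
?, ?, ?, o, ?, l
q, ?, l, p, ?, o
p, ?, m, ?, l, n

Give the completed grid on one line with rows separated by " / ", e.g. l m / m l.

(r3,c3): row 3 has {l,p}; column 3 has {l,m,n}; the diagonal has {n,o}, so it must be q.
(r3,c6): row 3 has {l,p,q}; column 6 has {l,n,o,q}, so it must be m.
(r4,c3): row 4 has {l,o}; column 3 has {l,m,n,q}, so it must be p.
(r5,c5): row 5 has {l,o,p,q}; column 5 has {l,o,p}; the diagonal has {n,o,q}, so it must be m.
(r6,c4): row 6 has {l,m,n,p}; column 4 has {l,o,p}, so it must be q.
(r1,c1): row 1 has {n,o}; column 1 has {p,q}; the diagonal has {m,n,o,q}, so it must be l.
(r1,c4): row 1 has {l,n,o}; column 4 has {l,o,p,q}, so it must be m.
(r1,c6): row 1 has {l,m,n,o}; column 6 has {l,m,n,o,q}, so it must be p.
(r2,c2): row 2 has {l,q}; column 2 has {l}; the diagonal has {l,m,n,o,q}, so it must be p.
(r2,c3): row 2 has {l,p,q}; column 3 has {l,m,n,p,q}, so it must be o.
(r2,c5): row 2 has {l,o,p,q}; column 5 has {l,m,o,p}, so it must be n.
(r3,c4): row 3 has {l,m,p,q}; column 4 has {l,m,o,p,q}, so it must be n.
(r4,c5): row 4 has {l,o,p}; column 5 has {l,m,n,o,p}, so it must be q.
(r5,c2): row 5 has {l,m,o,p,q}; column 2 has {l,p}, so it must be n.
(r6,c2): row 6 has {l,m,n,p,q}; column 2 has {l,n,p}, so it must be o.
(r1,c2): row 1 has {l,m,n,o,p}; column 2 has {l,n,o,p}, so it must be q.
(r2,c1): row 2 has {l,n,o,p,q}; column 1 has {l,p,q}, so it must be m.
(r3,c1): row 3 has {l,m,n,p,q}; column 1 has {l,m,p,q}, so it must be o.
(r4,c1): row 4 has {l,o,p,q}; column 1 has {l,m,o,p,q}, so it must be n.
(r4,c2): row 4 has {l,n,o,p,q}; column 2 has {l,n,o,p,q}, so it must be m.

l q n m o p / m p o l n q / o l q n p m / n m p o q l / q n l p m o / p o m q l n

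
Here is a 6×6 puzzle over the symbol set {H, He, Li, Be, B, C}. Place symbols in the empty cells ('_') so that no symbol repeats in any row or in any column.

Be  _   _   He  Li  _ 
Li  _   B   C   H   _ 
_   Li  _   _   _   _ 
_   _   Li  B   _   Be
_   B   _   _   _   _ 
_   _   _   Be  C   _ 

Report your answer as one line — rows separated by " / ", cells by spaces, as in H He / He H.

At row 2, column 6: row 2 has {H,Li,B,C}; column 6 has {Be}; that leaves He.
At row 3, column 4: row 3 has {Li}; column 4 has {He,Be,B,C}; that leaves H.
At row 4, column 5: row 4 has {Li,Be,B}; column 5 has {H,Li,C}; that leaves He.
At row 5, column 4: row 5 has {B}; column 4 has {H,He,Be,B,C}; that leaves Li.
At row 5, column 5: row 5 has {Li,B}; column 5 has {H,He,Li,C}; that leaves Be.
At row 2, column 2: row 2 has {H,He,Li,B,C}; column 2 has {Li,B}; that leaves Be.
At row 3, column 5: row 3 has {H,Li}; column 5 has {H,He,Li,Be,C}; that leaves B.
At row 3, column 6: row 3 has {H,Li,B}; column 6 has {He,Be}; that leaves C.
At row 5, column 6: row 5 has {Li,Be,B}; column 6 has {He,Be,C}; that leaves H.
At row 1, column 6: row 1 has {He,Li,Be}; column 6 has {H,He,Be,C}; that leaves B.
At row 3, column 1: row 3 has {H,Li,B,C}; column 1 has {Li,Be}; that leaves He.
At row 3, column 3: row 3 has {H,He,Li,B,C}; column 3 has {Li,B}; that leaves Be.
At row 5, column 1: row 5 has {H,Li,Be,B}; column 1 has {He,Li,Be}; that leaves C.
At row 5, column 3: row 5 has {H,Li,Be,B,C}; column 3 has {Li,Be,B}; that leaves He.
At row 6, column 3: row 6 has {Be,C}; column 3 has {He,Li,Be,B}; that leaves H.
At row 6, column 6: row 6 has {H,Be,C}; column 6 has {H,He,Be,B,C}; that leaves Li.
At row 1, column 3: row 1 has {He,Li,Be,B}; column 3 has {H,He,Li,Be,B}; that leaves C.
At row 4, column 1: row 4 has {He,Li,Be,B}; column 1 has {He,Li,Be,C}; that leaves H.
At row 4, column 2: row 4 has {H,He,Li,Be,B}; column 2 has {Li,Be,B}; that leaves C.
At row 6, column 1: row 6 has {H,Li,Be,C}; column 1 has {H,He,Li,Be,C}; that leaves B.
At row 6, column 2: row 6 has {H,Li,Be,B,C}; column 2 has {Li,Be,B,C}; that leaves He.
At row 1, column 2: row 1 has {He,Li,Be,B,C}; column 2 has {He,Li,Be,B,C}; that leaves H.

Be H C He Li B / Li Be B C H He / He Li Be H B C / H C Li B He Be / C B He Li Be H / B He H Be C Li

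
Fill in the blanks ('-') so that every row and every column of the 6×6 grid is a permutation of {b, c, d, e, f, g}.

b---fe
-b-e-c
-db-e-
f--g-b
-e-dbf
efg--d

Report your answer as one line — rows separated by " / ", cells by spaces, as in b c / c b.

b g d c f e / d b f e g c / c d b f e g / f c e g d b / g e c d b f / e f g b c d

(r1,c4) = c
(r3,c4) = f
(r3,c6) = g
(r4,c2) = c
(r4,c5) = d
(r5,c3) = c
(r6,c4) = b
(r6,c5) = c
(r1,c2) = g
(r1,c3) = d
(r2,c3) = f
(r2,c5) = g
(r3,c1) = c
(r4,c3) = e
(r5,c1) = g
(r2,c1) = d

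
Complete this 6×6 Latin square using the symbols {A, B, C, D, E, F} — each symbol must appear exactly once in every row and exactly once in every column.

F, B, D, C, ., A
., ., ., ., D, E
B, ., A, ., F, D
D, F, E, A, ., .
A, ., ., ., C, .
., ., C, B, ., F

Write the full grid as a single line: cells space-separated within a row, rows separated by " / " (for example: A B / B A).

F B D C E A / C A B F D E / B C A E F D / D F E A B C / A E F D C B / E D C B A F

(r1,c5) = E
(r2,c1) = C
(r2,c2) = A
(r2,c4) = F
(r3,c4) = E
(r4,c5) = B
(r4,c6) = C
(r5,c4) = D
(r5,c6) = B
(r6,c1) = E
(r6,c2) = D
(r6,c5) = A
(r2,c3) = B
(r3,c2) = C
(r5,c2) = E
(r5,c3) = F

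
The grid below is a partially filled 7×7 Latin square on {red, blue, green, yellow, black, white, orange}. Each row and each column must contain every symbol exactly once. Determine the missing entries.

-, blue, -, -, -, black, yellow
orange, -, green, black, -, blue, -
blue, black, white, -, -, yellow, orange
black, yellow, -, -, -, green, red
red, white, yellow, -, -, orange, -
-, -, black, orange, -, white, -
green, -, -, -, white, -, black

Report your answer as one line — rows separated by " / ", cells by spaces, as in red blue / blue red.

white blue red green orange black yellow / orange red green black yellow blue white / blue black white red green yellow orange / black yellow orange white blue green red / red white yellow blue black orange green / yellow green black orange red white blue / green orange blue yellow white red black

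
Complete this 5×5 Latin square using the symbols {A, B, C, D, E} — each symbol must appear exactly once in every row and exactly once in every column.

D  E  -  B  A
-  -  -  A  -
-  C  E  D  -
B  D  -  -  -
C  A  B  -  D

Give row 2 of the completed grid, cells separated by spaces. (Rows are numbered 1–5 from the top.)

E B D A C

(r1,c3): row 1 has {A,B,D,E}; column 3 has {B,E}, so it must be C.
(r2,c1): row 2 has {A}; column 1 has {B,C,D}, so it must be E.
(r2,c2): row 2 has {A,E}; column 2 has {A,C,D,E}, so it must be B.
(r2,c3): row 2 has {A,B,E}; column 3 has {B,C,E}, so it must be D.
(r2,c5): row 2 has {A,B,D,E}; column 5 has {A,D}, so it must be C.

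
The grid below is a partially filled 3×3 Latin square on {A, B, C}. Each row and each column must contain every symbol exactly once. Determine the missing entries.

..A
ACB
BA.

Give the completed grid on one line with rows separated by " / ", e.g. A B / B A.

C B A / A C B / B A C

(r1,c1) = C
(r1,c2) = B
(r3,c3) = C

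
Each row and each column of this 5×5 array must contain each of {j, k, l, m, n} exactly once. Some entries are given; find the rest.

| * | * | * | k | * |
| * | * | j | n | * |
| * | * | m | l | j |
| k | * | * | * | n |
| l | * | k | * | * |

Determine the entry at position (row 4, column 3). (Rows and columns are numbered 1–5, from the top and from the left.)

l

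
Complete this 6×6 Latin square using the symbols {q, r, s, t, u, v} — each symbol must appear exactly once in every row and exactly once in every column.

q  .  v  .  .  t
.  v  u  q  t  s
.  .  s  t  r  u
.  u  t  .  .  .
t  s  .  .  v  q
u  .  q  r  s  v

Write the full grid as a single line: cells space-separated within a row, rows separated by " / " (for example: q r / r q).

q r v s u t / r v u q t s / v q s t r u / s u t v q r / t s r u v q / u t q r s v

row 1 has {q,t,v}; column 2 has {s,u,v} — only r is left for (r1,c2).
row 1 has {q,r,t,v}; column 5 has {r,s,t,v} — only u is left for (r1,c5).
row 2 has {q,s,t,u,v}; column 1 has {q,t,u} — only r is left for (r2,c1).
row 3 has {r,s,t,u}; column 1 has {q,r,t,u} — only v is left for (r3,c1).
row 3 has {r,s,t,u,v}; column 2 has {r,s,u,v} — only q is left for (r3,c2).
row 4 has {t,u}; column 1 has {q,r,t,u,v} — only s is left for (r4,c1).
row 4 has {s,t,u}; column 4 has {q,r,t} — only v is left for (r4,c4).
row 4 has {s,t,u,v}; column 5 has {r,s,t,u,v} — only q is left for (r4,c5).
row 4 has {q,s,t,u,v}; column 6 has {q,s,t,u,v} — only r is left for (r4,c6).
row 5 has {q,s,t,v}; column 3 has {q,s,t,u,v} — only r is left for (r5,c3).
row 5 has {q,r,s,t,v}; column 4 has {q,r,t,v} — only u is left for (r5,c4).
row 6 has {q,r,s,u,v}; column 2 has {q,r,s,u,v} — only t is left for (r6,c2).
row 1 has {q,r,t,u,v}; column 4 has {q,r,t,u,v} — only s is left for (r1,c4).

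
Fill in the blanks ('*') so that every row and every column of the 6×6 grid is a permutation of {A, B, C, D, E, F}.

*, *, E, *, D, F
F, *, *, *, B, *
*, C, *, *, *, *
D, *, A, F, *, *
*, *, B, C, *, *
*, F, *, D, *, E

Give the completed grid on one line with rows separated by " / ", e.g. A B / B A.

C B E A D F / F A D E B C / A C F B E D / D E A F C B / E D B C F A / B F C D A E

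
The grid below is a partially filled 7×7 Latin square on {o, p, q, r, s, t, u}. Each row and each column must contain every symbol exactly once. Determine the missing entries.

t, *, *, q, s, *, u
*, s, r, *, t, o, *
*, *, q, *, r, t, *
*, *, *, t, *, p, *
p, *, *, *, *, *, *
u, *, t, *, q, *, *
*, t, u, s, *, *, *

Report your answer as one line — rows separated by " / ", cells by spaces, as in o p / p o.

t o p q s r u / q s r u t o p / o u q p r t s / s r o t u p q / p q s r o u t / u p t o q s r / r t u s p q o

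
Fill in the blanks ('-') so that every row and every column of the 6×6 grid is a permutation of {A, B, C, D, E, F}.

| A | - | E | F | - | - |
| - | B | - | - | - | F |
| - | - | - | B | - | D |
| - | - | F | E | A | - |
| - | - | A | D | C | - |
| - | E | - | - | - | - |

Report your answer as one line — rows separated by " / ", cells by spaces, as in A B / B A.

A D E F B C / C B D A E F / E A C B F D / D C F E A B / B F A D C E / F E B C D A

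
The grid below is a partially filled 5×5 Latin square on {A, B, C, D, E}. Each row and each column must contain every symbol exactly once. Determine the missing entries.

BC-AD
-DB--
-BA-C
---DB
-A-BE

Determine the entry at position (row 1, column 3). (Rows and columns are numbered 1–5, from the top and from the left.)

E

(r1,c3) = E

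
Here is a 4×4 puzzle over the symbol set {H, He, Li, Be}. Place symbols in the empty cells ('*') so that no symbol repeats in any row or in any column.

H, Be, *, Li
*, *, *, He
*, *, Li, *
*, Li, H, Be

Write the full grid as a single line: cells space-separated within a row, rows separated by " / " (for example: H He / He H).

(r1,c3) = He
(r2,c2) = H
(r2,c3) = Be
(r3,c2) = He
(r3,c4) = H
(r4,c1) = He
(r2,c1) = Li
(r3,c1) = Be

H Be He Li / Li H Be He / Be He Li H / He Li H Be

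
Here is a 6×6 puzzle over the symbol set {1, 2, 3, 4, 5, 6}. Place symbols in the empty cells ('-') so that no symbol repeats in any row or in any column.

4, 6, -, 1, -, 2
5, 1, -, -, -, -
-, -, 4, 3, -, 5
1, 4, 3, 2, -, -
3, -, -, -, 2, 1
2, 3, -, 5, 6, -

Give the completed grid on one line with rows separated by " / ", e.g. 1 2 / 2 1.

4 6 5 1 3 2 / 5 1 2 6 4 3 / 6 2 4 3 1 5 / 1 4 3 2 5 6 / 3 5 6 4 2 1 / 2 3 1 5 6 4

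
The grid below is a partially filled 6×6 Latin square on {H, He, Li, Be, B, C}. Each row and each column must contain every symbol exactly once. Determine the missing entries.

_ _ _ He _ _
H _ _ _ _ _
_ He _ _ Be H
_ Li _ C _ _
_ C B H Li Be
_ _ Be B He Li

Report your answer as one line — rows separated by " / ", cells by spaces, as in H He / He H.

Li Be H He B C / H B Li Be C He / B He C Li Be H / Be Li He C H B / He C B H Li Be / C H Be B He Li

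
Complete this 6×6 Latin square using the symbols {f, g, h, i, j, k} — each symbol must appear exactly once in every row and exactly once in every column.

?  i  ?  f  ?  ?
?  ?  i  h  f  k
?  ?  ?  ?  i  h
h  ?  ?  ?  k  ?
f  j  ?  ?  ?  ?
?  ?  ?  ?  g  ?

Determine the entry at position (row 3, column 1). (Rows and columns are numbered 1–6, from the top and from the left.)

g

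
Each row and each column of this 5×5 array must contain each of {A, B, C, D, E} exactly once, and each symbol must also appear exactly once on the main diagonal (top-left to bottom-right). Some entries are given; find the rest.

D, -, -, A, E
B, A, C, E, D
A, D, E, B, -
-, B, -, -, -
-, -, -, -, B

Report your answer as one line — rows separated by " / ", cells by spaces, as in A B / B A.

D C B A E / B A C E D / A D E B C / E B D C A / C E A D B

row 1 has {A,D,E}; column 2 has {A,B,D} — only C is left for (r1,c2).
row 1 has {A,C,D,E}; column 3 has {C,E} — only B is left for (r1,c3).
row 3 has {A,B,D,E}; column 5 has {B,D,E} — only C is left for (r3,c5).
row 4 has {B}; column 4 has {A,B,E}; the diagonal has {A,B,D,E} — only C is left for (r4,c4).
row 4 has {B,C}; column 5 has {B,C,D,E} — only A is left for (r4,c5).
row 5 has {B}; column 2 has {A,B,C,D} — only E is left for (r5,c2).
row 5 has {B,E}; column 4 has {A,B,C,E} — only D is left for (r5,c4).
row 4 has {A,B,C}; column 1 has {A,B,D} — only E is left for (r4,c1).
row 4 has {A,B,C,E}; column 3 has {B,C,E} — only D is left for (r4,c3).
row 5 has {B,D,E}; column 1 has {A,B,D,E} — only C is left for (r5,c1).
row 5 has {B,C,D,E}; column 3 has {B,C,D,E} — only A is left for (r5,c3).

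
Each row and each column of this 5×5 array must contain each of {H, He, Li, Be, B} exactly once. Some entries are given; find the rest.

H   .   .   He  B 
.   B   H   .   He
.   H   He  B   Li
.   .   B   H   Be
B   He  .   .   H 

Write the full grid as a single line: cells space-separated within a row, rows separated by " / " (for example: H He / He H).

H Be Li He B / Li B H Be He / Be H He B Li / He Li B H Be / B He Be Li H

(r3,c1): row 3 has {H,He,Li,B}; column 1 has {H,B}, so it must be Be.
(r4,c2): row 4 has {H,Be,B}; column 2 has {H,He,B}, so it must be Li.
(r1,c2): row 1 has {H,He,B}; column 2 has {H,He,Li,B}, so it must be Be.
(r1,c3): row 1 has {H,He,Be,B}; column 3 has {H,He,B}, so it must be Li.
(r2,c1): row 2 has {H,He,B}; column 1 has {H,Be,B}, so it must be Li.
(r2,c4): row 2 has {H,He,Li,B}; column 4 has {H,He,B}, so it must be Be.
(r4,c1): row 4 has {H,Li,Be,B}; column 1 has {H,Li,Be,B}, so it must be He.
(r5,c3): row 5 has {H,He,B}; column 3 has {H,He,Li,B}, so it must be Be.
(r5,c4): row 5 has {H,He,Be,B}; column 4 has {H,He,Be,B}, so it must be Li.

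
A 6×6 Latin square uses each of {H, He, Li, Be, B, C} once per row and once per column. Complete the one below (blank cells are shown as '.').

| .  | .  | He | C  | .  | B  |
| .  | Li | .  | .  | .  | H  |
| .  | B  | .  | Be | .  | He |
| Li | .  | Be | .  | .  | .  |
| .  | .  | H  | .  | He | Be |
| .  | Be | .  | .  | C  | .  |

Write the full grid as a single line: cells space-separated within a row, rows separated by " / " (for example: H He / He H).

Be H He C Li B / He Li C B Be H / C B Li Be H He / Li He Be H B C / B C H Li He Be / H Be B He C Li

(r1,c2) = H
(r4,c6) = C
(r5,c2) = C
(r6,c6) = Li
(r1,c1) = Be
(r1,c5) = Li
(r3,c5) = H
(r4,c2) = He
(r4,c5) = B
(r5,c1) = B
(r5,c4) = Li
(r6,c3) = B
(r2,c3) = C
(r2,c5) = Be
(r3,c1) = C
(r3,c3) = Li
(r4,c4) = H
(r6,c4) = He
(r2,c1) = He
(r2,c4) = B
(r6,c1) = H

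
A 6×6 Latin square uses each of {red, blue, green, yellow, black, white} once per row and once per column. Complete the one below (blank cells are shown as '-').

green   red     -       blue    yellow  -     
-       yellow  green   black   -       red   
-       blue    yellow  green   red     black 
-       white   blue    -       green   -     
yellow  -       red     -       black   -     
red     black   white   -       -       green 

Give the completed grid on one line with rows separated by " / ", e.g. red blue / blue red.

(r1,c3) = black
(r1,c6) = white
(r3,c1) = white
(r4,c1) = black
(r4,c6) = yellow
(r5,c2) = green
(r5,c4) = white
(r5,c6) = blue
(r6,c4) = yellow
(r6,c5) = blue
(r2,c1) = blue
(r2,c5) = white
(r4,c4) = red

green red black blue yellow white / blue yellow green black white red / white blue yellow green red black / black white blue red green yellow / yellow green red white black blue / red black white yellow blue green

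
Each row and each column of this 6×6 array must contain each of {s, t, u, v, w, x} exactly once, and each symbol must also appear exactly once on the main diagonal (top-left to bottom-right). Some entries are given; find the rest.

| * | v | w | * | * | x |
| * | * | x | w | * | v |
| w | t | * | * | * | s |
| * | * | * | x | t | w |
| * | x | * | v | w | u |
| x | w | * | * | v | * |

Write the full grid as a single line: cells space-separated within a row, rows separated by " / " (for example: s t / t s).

u v w t s x / t s x w u v / w t v u x s / v u s x t w / s x t v w u / x w u s v t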